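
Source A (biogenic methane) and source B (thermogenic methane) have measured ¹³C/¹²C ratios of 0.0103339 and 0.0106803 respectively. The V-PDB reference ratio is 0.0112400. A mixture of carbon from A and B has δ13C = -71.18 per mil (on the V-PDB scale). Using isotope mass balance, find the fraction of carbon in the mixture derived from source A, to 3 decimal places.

δ_A = (0.0103339/0.0112400 − 1)×1000 = (0.919386 − 1)×1000 = -80.614 per mil
δ_B = (0.0106803/0.0112400 − 1)×1000 = (0.950205 − 1)×1000 = -49.795 per mil
f_A = (δ_mix − δ_B)/(δ_A − δ_B) = (-71.18 − (-49.795))/(-80.614 − (-49.795))
f_A = -21.385 / -30.819 = 0.6939

0.694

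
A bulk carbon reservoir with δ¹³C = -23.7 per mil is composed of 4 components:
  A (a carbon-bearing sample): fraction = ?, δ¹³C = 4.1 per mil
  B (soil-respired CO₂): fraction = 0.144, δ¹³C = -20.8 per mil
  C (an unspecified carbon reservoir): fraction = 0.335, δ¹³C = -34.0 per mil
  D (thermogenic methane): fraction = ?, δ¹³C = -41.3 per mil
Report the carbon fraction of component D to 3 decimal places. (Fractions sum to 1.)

0.252

Let f_D and f_A be the unknown fractions; fractions sum to 1 so f_D + f_A = 0.521.
Mass balance: Σ fᵢ·δᵢ = δ_bulk ⇒ f_D·(-41.3) + f_A·(4.1) = -23.7 − (-14.385) = -9.315
Substitute f_A = 0.521 − f_D:
f_D·(-41.3 − 4.1) = -9.315 − 0.521×(4.1) = -11.451
f_D = -11.451 / -45.4 = 0.2522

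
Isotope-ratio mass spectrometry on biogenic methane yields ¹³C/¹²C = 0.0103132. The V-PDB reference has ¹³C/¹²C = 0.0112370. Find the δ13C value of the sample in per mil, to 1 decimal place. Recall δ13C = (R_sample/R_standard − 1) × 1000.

δ13C = (R_sample / R_standard − 1) × 1000
R_sample / R_standard = 0.0103132 / 0.0112370 = 0.917789
δ13C = (0.917789 − 1) × 1000 = -82.21 per mil

-82.2 per mil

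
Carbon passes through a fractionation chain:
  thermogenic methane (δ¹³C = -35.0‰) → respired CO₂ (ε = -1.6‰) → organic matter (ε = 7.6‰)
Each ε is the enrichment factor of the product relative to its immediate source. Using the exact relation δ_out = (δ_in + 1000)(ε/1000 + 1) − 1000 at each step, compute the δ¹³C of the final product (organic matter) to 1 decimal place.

step 1: δ = (-35.00 + 1000)·(-1.6/1000 + 1) − 1000 = -36.54‰
step 2: δ = (-36.54 + 1000)·(7.6/1000 + 1) − 1000 = -29.22‰

-29.2‰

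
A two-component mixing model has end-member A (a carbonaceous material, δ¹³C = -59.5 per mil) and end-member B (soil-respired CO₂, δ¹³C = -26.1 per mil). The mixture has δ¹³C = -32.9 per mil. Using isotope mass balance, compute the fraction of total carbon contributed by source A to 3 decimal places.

0.204

δ_mix = f_A·δ_A + (1 − f_A)·δ_B  ⇒  f_A = (δ_mix − δ_B)/(δ_A − δ_B)
f_A = (-32.9 − (-26.1)) / (-59.5 − (-26.1))
f_A = -6.8 / -33.4 = 0.2036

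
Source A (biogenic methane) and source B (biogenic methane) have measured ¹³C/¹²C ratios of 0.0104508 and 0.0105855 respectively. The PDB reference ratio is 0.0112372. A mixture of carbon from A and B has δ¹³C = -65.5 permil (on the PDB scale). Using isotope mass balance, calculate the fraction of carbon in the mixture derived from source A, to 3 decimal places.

0.626

δ_A = (0.0104508/0.0112372 − 1)×1000 = (0.930018 − 1)×1000 = -69.982 permil
δ_B = (0.0105855/0.0112372 − 1)×1000 = (0.942005 − 1)×1000 = -57.995 permil
f_A = (δ_mix − δ_B)/(δ_A − δ_B) = (-65.5 − (-57.995))/(-69.982 − (-57.995))
f_A = -7.505 / -11.987 = 0.6261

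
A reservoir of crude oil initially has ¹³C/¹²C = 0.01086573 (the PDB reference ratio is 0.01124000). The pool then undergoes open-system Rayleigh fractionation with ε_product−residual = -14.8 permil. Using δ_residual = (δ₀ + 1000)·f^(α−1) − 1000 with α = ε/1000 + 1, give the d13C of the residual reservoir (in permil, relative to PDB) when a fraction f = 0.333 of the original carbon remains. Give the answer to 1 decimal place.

-17.4 permil

δ₀ = (0.01086573/0.01124000 − 1)×1000 = (0.966702 − 1)×1000 = -33.298 permil
α − 1 = ε/1000 = -0.0148
f^(α−1) = 0.333^(-0.0148) = 1.016407
δ_res = (-33.298 + 1000) × 1.016407 − 1000 = 982.563 − 1000 = -17.44 permil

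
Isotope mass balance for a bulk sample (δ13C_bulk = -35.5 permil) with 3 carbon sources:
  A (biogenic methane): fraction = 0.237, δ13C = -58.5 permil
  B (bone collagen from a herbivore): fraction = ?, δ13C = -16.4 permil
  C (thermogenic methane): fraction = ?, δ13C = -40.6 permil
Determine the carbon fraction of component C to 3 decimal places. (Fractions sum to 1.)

Let f_C and f_B be the unknown fractions; fractions sum to 1 so f_C + f_B = 0.763.
Mass balance: Σ fᵢ·δᵢ = δ_bulk ⇒ f_C·(-40.6) + f_B·(-16.4) = -35.5 − (-13.864) = -21.636
Substitute f_B = 0.763 − f_C:
f_C·(-40.6 − -16.4) = -21.636 − 0.763×(-16.4) = -9.122
f_C = -9.122 / -24.2 = 0.3770

0.377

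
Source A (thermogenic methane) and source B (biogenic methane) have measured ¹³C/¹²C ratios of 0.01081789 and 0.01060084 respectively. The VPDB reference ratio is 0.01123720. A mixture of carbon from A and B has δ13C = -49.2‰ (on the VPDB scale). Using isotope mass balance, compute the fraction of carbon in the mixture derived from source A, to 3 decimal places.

δ_A = (0.01081789/0.01123720 − 1)×1000 = (0.962686 − 1)×1000 = -37.314‰
δ_B = (0.01060084/0.01123720 − 1)×1000 = (0.943370 − 1)×1000 = -56.630‰
f_A = (δ_mix − δ_B)/(δ_A − δ_B) = (-49.2 − (-56.630))/(-37.314 − (-56.630))
f_A = 7.430 / 19.315 = 0.3847

0.385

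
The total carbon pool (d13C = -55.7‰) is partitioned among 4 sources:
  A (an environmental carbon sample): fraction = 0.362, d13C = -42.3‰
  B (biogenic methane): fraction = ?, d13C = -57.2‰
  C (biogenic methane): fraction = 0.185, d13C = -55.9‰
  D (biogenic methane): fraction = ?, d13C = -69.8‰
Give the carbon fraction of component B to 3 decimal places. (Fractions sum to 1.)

0.125

Let f_B and f_D be the unknown fractions; fractions sum to 1 so f_B + f_D = 0.453.
Mass balance: Σ fᵢ·δᵢ = δ_bulk ⇒ f_B·(-57.2) + f_D·(-69.8) = -55.7 − (-25.654) = -30.046
Substitute f_D = 0.453 − f_B:
f_B·(-57.2 − -69.8) = -30.046 − 0.453×(-69.8) = 1.573
f_B = 1.573 / 12.6 = 0.1249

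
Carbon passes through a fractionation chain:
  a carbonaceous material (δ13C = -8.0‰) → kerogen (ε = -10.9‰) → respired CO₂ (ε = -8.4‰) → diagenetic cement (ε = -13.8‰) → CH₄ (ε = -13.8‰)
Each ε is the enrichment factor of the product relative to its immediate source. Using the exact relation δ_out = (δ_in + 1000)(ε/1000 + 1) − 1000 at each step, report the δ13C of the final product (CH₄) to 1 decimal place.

step 1: δ = (-8.00 + 1000)·(-10.9/1000 + 1) − 1000 = -18.81‰
step 2: δ = (-18.81 + 1000)·(-8.4/1000 + 1) − 1000 = -27.05‰
step 3: δ = (-27.05 + 1000)·(-13.8/1000 + 1) − 1000 = -40.48‰
step 4: δ = (-40.48 + 1000)·(-13.8/1000 + 1) − 1000 = -53.72‰

-53.7‰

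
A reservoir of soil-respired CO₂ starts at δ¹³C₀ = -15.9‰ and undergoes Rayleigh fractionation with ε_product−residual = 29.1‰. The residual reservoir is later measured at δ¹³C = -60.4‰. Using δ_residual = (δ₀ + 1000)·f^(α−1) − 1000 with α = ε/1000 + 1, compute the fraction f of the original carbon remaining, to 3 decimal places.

α − 1 = ε/1000 = 0.0291
(δ_res + 1000)/(δ₀ + 1000) = (-60.4 + 1000)/(-15.9 + 1000) = 939.6/984.1 = 0.954781
f = 0.954781^(1/0.0291) = exp(ln(0.954781)/0.0291) = exp(-0.04627/0.0291)
f = exp(-1.5901) = 0.2039

0.204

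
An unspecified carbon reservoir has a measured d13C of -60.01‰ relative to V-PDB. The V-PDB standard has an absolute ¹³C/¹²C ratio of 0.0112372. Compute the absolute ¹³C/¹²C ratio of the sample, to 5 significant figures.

0.010563

R_sample = R_standard × (d13C/1000 + 1)
R_sample = 0.0112372 × (-60.01/1000 + 1) = 0.0112372 × 0.939990
R_sample = 0.0105629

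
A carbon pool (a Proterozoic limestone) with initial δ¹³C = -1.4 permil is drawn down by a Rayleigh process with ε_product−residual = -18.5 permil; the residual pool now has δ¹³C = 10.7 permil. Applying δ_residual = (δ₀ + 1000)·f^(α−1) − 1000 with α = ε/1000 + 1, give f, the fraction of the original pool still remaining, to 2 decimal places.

0.52

α − 1 = ε/1000 = -0.0185
(δ_res + 1000)/(δ₀ + 1000) = (10.7 + 1000)/(-1.4 + 1000) = 1010.7/998.6 = 1.012117
f = 1.012117^(1/-0.0185) = exp(ln(1.012117)/-0.0185) = exp(0.01204/-0.0185)
f = exp(-0.6510) = 0.5215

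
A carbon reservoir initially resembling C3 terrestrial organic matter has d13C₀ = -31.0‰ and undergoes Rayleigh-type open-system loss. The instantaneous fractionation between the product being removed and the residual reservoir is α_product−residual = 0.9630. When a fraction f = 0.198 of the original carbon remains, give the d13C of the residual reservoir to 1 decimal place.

28.8‰

Rayleigh residual: δ_res = (δ₀ + 1000)·f^(α−1) − 1000
α − 1 = -0.03700
f^(α−1) = 0.198^(-0.03700) = 1.061753
δ_res = (-31.0 + 1000) × 1.061753 − 1000 = 1028.838 − 1000 = 28.84‰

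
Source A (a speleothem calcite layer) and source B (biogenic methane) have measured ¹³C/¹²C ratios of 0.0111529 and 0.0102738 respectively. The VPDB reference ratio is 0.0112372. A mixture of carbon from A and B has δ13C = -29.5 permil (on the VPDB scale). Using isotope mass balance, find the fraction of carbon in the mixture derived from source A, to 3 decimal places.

0.719

δ_A = (0.0111529/0.0112372 − 1)×1000 = (0.992498 − 1)×1000 = -7.502 permil
δ_B = (0.0102738/0.0112372 − 1)×1000 = (0.914267 − 1)×1000 = -85.733 permil
f_A = (δ_mix − δ_B)/(δ_A − δ_B) = (-29.5 − (-85.733))/(-7.502 − (-85.733))
f_A = 56.233 / 78.231 = 0.7188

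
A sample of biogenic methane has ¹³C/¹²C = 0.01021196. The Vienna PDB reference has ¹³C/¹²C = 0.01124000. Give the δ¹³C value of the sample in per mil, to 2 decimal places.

δ¹³C = (R_sample / R_standard − 1) × 1000
R_sample / R_standard = 0.01021196 / 0.01124000 = 0.908537
δ¹³C = (0.908537 − 1) × 1000 = -91.463 per mil

-91.46 per mil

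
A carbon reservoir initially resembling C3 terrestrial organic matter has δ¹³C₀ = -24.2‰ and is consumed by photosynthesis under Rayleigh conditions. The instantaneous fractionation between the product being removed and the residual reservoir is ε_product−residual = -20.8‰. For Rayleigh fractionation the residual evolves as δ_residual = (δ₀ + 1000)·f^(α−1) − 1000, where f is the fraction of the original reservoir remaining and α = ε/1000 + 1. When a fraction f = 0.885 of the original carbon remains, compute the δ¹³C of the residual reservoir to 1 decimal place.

-21.7‰

Rayleigh residual: δ_res = (δ₀ + 1000)·f^(α−1) − 1000
α = ε/1000 + 1 = 0.97920, so α − 1 = -0.02080
f^(α−1) = 0.885^(-0.02080) = 1.002544
δ_res = (-24.2 + 1000) × 1.002544 − 1000 = 978.283 − 1000 = -21.72‰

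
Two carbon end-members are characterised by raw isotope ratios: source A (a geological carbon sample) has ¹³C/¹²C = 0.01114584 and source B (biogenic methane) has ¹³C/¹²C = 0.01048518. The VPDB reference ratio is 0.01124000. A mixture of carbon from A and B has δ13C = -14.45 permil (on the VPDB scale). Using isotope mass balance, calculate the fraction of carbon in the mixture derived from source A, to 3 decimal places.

0.897

δ_A = (0.01114584/0.01124000 − 1)×1000 = (0.991623 − 1)×1000 = -8.377 permil
δ_B = (0.01048518/0.01124000 − 1)×1000 = (0.932845 − 1)×1000 = -67.155 permil
f_A = (δ_mix − δ_B)/(δ_A − δ_B) = (-14.45 − (-67.155))/(-8.377 − (-67.155))
f_A = 52.705 / 58.778 = 0.8967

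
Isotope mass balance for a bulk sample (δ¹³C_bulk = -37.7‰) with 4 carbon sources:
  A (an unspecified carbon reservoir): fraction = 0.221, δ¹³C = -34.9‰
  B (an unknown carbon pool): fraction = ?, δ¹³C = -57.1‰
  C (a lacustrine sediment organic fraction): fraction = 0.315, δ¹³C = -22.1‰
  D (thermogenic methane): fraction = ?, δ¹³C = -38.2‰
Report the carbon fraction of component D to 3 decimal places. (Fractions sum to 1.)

0.184

Let f_D and f_B be the unknown fractions; fractions sum to 1 so f_D + f_B = 0.464.
Mass balance: Σ fᵢ·δᵢ = δ_bulk ⇒ f_D·(-38.2) + f_B·(-57.1) = -37.7 − (-14.674) = -23.026
Substitute f_B = 0.464 − f_D:
f_D·(-38.2 − -57.1) = -23.026 − 0.464×(-57.1) = 3.469
f_D = 3.469 / 18.9 = 0.1835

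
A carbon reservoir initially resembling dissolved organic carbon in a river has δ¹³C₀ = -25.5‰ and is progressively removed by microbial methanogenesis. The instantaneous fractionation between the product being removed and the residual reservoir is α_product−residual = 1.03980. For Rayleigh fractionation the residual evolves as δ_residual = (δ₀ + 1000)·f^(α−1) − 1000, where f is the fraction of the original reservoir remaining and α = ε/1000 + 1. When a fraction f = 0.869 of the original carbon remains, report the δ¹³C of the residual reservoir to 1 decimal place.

Rayleigh residual: δ_res = (δ₀ + 1000)·f^(α−1) − 1000
α − 1 = 0.03980
f^(α−1) = 0.869^(0.03980) = 0.994427
δ_res = (-25.5 + 1000) × 0.994427 − 1000 = 969.069 − 1000 = -30.93‰

-30.9‰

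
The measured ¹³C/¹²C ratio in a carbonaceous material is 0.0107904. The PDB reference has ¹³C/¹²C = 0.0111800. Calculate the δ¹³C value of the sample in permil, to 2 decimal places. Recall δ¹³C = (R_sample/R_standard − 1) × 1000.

δ¹³C = (R_sample / R_standard − 1) × 1000
R_sample / R_standard = 0.0107904 / 0.0111800 = 0.965152
δ¹³C = (0.965152 − 1) × 1000 = -34.848 permil

-34.85 permil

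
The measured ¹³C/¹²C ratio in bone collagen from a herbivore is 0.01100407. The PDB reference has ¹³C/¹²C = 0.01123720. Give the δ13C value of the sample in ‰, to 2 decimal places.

-20.75‰

δ13C = (R_sample / R_standard − 1) × 1000
R_sample / R_standard = 0.01100407 / 0.01123720 = 0.979254
δ13C = (0.979254 − 1) × 1000 = -20.746‰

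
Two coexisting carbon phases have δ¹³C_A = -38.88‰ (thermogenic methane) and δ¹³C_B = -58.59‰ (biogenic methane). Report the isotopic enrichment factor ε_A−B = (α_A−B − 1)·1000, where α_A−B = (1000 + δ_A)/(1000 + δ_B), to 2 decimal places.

α_A−B = (1000 + -38.88) / (1000 + -58.59) = 961.12 / 941.41 = 1.020937
ε_A−B = (1.020937 − 1) × 1000 = 20.937‰
(The approximation ε ≈ δ_A − δ_B would give 19.71‰.)

20.94‰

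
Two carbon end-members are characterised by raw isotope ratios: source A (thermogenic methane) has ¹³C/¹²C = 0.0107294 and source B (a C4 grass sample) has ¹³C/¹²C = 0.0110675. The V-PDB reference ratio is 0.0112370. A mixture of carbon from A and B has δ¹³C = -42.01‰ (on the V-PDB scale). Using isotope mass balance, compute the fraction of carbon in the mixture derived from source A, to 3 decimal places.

0.895

δ_A = (0.0107294/0.0112370 − 1)×1000 = (0.954828 − 1)×1000 = -45.172‰
δ_B = (0.0110675/0.0112370 − 1)×1000 = (0.984916 − 1)×1000 = -15.084‰
f_A = (δ_mix − δ_B)/(δ_A − δ_B) = (-42.01 − (-15.084))/(-45.172 − (-15.084))
f_A = -26.926 / -30.088 = 0.8949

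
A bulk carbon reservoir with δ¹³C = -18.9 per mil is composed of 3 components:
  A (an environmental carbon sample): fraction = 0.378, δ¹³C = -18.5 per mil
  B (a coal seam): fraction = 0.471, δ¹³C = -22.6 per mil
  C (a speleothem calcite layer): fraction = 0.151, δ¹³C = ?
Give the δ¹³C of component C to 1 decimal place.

-8.4 per mil

Isotope mass balance: δ_bulk = Σ fᵢ·δᵢ.
-18.9 = 0.378×(-18.5) + 0.471×(-22.6) + 0.151×δ_C
0.151·δ_C = -18.9 − (-17.638) = -1.262
δ_C = -1.262 / 0.151 = -8.36 per mil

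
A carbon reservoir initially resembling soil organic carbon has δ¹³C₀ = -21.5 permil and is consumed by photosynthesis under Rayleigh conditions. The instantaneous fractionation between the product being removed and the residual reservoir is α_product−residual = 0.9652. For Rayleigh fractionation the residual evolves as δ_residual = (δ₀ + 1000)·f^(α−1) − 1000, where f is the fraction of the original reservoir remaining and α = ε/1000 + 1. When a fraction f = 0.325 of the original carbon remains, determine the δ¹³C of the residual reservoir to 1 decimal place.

Rayleigh residual: δ_res = (δ₀ + 1000)·f^(α−1) − 1000
α − 1 = -0.03480
f^(α−1) = 0.325^(-0.03480) = 1.039888
δ_res = (-21.5 + 1000) × 1.039888 − 1000 = 1017.530 − 1000 = 17.53 permil

17.5 permil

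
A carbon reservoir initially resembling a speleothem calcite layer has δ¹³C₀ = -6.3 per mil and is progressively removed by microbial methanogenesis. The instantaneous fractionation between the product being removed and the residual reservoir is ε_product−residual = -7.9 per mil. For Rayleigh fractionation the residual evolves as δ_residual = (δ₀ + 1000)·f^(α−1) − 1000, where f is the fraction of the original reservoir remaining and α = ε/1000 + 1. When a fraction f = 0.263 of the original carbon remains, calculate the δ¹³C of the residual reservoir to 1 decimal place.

4.2 per mil

Rayleigh residual: δ_res = (δ₀ + 1000)·f^(α−1) − 1000
α = ε/1000 + 1 = 0.99210, so α − 1 = -0.00790
f^(α−1) = 0.263^(-0.00790) = 1.010607
δ_res = (-6.3 + 1000) × 1.010607 − 1000 = 1004.240 − 1000 = 4.24 per mil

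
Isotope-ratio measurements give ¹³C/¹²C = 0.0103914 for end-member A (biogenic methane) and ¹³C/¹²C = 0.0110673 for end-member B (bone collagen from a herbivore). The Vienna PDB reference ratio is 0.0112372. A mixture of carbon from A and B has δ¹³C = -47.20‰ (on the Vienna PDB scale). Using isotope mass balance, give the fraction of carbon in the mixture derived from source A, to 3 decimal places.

0.533

δ_A = (0.0103914/0.0112372 − 1)×1000 = (0.924732 − 1)×1000 = -75.268‰
δ_B = (0.0110673/0.0112372 − 1)×1000 = (0.984881 − 1)×1000 = -15.119‰
f_A = (δ_mix − δ_B)/(δ_A − δ_B) = (-47.20 − (-15.119))/(-75.268 − (-15.119))
f_A = -32.081 / -60.148 = 0.5334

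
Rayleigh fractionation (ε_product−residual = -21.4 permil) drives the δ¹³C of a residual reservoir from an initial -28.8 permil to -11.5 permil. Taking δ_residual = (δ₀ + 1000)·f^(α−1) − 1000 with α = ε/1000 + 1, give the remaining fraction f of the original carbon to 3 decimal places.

α − 1 = ε/1000 = -0.0214
(δ_res + 1000)/(δ₀ + 1000) = (-11.5 + 1000)/(-28.8 + 1000) = 988.5/971.2 = 1.017813
f = 1.017813^(1/-0.0214) = exp(ln(1.017813)/-0.0214) = exp(0.01766/-0.0214)
f = exp(-0.8251) = 0.4382

0.438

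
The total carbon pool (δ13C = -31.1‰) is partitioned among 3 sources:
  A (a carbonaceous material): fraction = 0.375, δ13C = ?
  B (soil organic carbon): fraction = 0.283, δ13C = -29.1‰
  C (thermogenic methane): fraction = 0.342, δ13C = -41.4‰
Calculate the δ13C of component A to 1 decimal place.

Isotope mass balance: δ_bulk = Σ fᵢ·δᵢ.
-31.1 = 0.375×δ_A + 0.283×(-29.1) + 0.342×(-41.4)
0.375·δ_A = -31.1 − (-22.394) = -8.706
δ_A = -8.706 / 0.375 = -23.22‰

-23.2‰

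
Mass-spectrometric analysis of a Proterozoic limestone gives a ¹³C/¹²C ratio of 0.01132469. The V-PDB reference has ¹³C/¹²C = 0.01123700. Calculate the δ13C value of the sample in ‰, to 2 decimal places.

7.80‰

δ13C = (R_sample / R_standard − 1) × 1000
R_sample / R_standard = 0.01132469 / 0.01123700 = 1.007804
δ13C = (1.007804 − 1) × 1000 = 7.804‰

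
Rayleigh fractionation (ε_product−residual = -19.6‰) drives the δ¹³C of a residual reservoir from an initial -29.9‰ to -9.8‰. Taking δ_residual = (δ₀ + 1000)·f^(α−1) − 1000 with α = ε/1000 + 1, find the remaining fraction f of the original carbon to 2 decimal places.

0.35

α − 1 = ε/1000 = -0.0196
(δ_res + 1000)/(δ₀ + 1000) = (-9.8 + 1000)/(-29.9 + 1000) = 990.2/970.1 = 1.020720
f = 1.020720^(1/-0.0196) = exp(ln(1.020720)/-0.0196) = exp(0.02051/-0.0196)
f = exp(-1.0463) = 0.3512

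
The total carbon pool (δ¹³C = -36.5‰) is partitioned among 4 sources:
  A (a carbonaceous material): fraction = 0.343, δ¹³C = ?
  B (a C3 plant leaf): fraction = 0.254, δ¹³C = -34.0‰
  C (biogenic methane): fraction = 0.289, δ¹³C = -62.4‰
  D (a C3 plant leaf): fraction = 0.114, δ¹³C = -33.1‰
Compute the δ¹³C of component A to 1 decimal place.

-17.7‰

Isotope mass balance: δ_bulk = Σ fᵢ·δᵢ.
-36.5 = 0.343×δ_A + 0.254×(-34.0) + 0.289×(-62.4) + 0.114×(-33.1)
0.343·δ_A = -36.5 − (-30.443) = -6.057
δ_A = -6.057 / 0.343 = -17.66‰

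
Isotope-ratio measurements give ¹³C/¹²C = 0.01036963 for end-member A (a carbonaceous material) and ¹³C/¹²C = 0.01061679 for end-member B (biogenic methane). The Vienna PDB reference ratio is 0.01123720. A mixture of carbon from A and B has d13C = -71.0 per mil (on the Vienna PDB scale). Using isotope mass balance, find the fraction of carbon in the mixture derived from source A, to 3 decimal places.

0.718

δ_A = (0.01036963/0.01123720 − 1)×1000 = (0.922795 − 1)×1000 = -77.205 per mil
δ_B = (0.01061679/0.01123720 − 1)×1000 = (0.944790 − 1)×1000 = -55.210 per mil
f_A = (δ_mix − δ_B)/(δ_A − δ_B) = (-71.0 − (-55.210))/(-77.205 − (-55.210))
f_A = -15.790 / -21.995 = 0.7179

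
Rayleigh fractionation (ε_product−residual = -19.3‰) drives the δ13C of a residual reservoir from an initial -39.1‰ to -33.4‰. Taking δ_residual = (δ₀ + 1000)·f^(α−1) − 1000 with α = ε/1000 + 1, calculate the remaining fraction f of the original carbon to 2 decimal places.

0.74

α − 1 = ε/1000 = -0.0193
(δ_res + 1000)/(δ₀ + 1000) = (-33.4 + 1000)/(-39.1 + 1000) = 966.6/960.9 = 1.005932
f = 1.005932^(1/-0.0193) = exp(ln(1.005932)/-0.0193) = exp(0.00591/-0.0193)
f = exp(-0.3064) = 0.7361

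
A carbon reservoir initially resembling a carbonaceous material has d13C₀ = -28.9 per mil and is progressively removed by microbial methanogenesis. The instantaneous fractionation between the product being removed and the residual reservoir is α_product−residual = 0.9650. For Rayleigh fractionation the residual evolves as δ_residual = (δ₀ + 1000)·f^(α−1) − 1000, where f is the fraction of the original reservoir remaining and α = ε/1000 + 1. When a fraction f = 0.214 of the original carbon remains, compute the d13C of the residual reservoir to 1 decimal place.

Rayleigh residual: δ_res = (δ₀ + 1000)·f^(α−1) − 1000
α − 1 = -0.03500
f^(α−1) = 0.214^(-0.03500) = 1.055445
δ_res = (-28.9 + 1000) × 1.055445 − 1000 = 1024.942 − 1000 = 24.94 per mil

24.9 per mil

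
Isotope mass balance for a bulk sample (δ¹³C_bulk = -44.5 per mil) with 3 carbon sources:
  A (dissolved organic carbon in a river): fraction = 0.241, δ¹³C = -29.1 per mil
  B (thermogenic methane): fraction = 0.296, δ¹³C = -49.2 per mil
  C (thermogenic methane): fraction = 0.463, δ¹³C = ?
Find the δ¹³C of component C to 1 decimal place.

-49.5 per mil

Isotope mass balance: δ_bulk = Σ fᵢ·δᵢ.
-44.5 = 0.241×(-29.1) + 0.296×(-49.2) + 0.463×δ_C
0.463·δ_C = -44.5 − (-21.576) = -22.924
δ_C = -22.924 / 0.463 = -49.51 per mil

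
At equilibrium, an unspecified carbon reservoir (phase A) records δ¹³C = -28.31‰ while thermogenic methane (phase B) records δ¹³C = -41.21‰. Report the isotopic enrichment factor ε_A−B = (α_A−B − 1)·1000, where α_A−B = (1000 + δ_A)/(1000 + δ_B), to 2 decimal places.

13.45‰

α_A−B = (1000 + -28.31) / (1000 + -41.21) = 971.69 / 958.79 = 1.013454
ε_A−B = (1.013454 − 1) × 1000 = 13.454‰
(The approximation ε ≈ δ_A − δ_B would give 12.90‰.)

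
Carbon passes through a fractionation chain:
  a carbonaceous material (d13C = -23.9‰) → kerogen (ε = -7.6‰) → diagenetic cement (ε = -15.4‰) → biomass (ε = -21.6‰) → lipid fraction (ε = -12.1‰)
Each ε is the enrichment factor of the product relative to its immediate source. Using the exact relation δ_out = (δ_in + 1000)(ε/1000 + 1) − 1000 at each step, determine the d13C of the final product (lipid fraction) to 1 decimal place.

step 1: δ = (-23.90 + 1000)·(-7.6/1000 + 1) − 1000 = -31.32‰
step 2: δ = (-31.32 + 1000)·(-15.4/1000 + 1) − 1000 = -46.24‰
step 3: δ = (-46.24 + 1000)·(-21.6/1000 + 1) − 1000 = -66.84‰
step 4: δ = (-66.84 + 1000)·(-12.1/1000 + 1) − 1000 = -78.13‰

-78.1‰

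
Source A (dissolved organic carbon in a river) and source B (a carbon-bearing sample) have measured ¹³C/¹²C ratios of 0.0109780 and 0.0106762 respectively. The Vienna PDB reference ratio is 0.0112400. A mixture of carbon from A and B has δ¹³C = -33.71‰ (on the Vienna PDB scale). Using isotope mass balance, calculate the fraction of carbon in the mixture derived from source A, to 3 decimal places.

δ_A = (0.0109780/0.0112400 − 1)×1000 = (0.976690 − 1)×1000 = -23.310‰
δ_B = (0.0106762/0.0112400 − 1)×1000 = (0.949840 − 1)×1000 = -50.160‰
f_A = (δ_mix − δ_B)/(δ_A − δ_B) = (-33.71 − (-50.160))/(-23.310 − (-50.160))
f_A = 16.450 / 26.851 = 0.6127

0.613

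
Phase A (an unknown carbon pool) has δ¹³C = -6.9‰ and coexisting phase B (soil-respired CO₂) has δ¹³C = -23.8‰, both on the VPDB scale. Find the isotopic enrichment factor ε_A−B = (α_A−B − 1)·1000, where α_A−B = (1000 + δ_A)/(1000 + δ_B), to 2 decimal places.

17.31‰

α_A−B = (1000 + -6.9) / (1000 + -23.8) = 993.1 / 976.2 = 1.017312
ε_A−B = (1.017312 − 1) × 1000 = 17.312‰
(The approximation ε ≈ δ_A − δ_B would give 16.9‰.)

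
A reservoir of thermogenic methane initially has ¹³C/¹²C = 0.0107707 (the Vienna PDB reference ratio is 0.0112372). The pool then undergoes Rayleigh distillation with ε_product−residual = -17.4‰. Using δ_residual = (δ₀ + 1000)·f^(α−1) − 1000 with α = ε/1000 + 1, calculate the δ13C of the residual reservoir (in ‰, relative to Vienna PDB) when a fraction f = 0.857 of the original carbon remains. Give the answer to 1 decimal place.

-38.9‰

δ₀ = (0.0107707/0.0112372 − 1)×1000 = (0.958486 − 1)×1000 = -41.514‰
α − 1 = ε/1000 = -0.0174
f^(α−1) = 0.857^(-0.0174) = 1.002689
δ_res = (-41.514 + 1000) × 1.002689 − 1000 = 961.063 − 1000 = -38.94‰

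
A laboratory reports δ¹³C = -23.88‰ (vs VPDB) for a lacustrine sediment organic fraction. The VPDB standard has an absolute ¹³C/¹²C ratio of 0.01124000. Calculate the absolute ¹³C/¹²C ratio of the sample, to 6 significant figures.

0.0109716

R_sample = R_standard × (δ¹³C/1000 + 1)
R_sample = 0.01124000 × (-23.88/1000 + 1) = 0.01124000 × 0.976120
R_sample = 0.0109716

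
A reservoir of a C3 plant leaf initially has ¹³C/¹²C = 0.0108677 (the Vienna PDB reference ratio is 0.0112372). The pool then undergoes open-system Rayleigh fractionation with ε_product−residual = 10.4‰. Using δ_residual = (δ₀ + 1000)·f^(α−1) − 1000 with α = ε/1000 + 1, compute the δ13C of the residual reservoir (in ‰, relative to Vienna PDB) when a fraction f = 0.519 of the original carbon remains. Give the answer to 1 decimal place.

δ₀ = (0.0108677/0.0112372 − 1)×1000 = (0.967118 − 1)×1000 = -32.882‰
α − 1 = ε/1000 = 0.0104
f^(α−1) = 0.519^(0.0104) = 0.993202
δ_res = (-32.882 + 1000) × 0.993202 − 1000 = 960.544 − 1000 = -39.46‰

-39.5‰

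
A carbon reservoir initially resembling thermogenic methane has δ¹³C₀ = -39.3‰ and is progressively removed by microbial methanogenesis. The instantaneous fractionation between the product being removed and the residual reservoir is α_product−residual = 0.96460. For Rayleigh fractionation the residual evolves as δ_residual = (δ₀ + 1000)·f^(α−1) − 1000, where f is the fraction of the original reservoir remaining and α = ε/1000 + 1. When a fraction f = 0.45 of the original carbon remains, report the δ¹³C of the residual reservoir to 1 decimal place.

Rayleigh residual: δ_res = (δ₀ + 1000)·f^(α−1) − 1000
α − 1 = -0.03540
f^(α−1) = 0.45^(-0.03540) = 1.028670
δ_res = (-39.3 + 1000) × 1.028670 − 1000 = 988.244 − 1000 = -11.76‰

-11.8‰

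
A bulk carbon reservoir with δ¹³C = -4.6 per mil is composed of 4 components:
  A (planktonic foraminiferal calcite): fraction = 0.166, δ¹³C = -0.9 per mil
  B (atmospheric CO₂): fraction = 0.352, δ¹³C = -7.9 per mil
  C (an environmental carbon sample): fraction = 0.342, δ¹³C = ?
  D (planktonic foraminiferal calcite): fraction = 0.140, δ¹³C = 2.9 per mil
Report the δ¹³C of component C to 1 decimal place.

-6.1 per mil

Isotope mass balance: δ_bulk = Σ fᵢ·δᵢ.
-4.6 = 0.166×(-0.9) + 0.352×(-7.9) + 0.342×δ_C + 0.140×(2.9)
0.342·δ_C = -4.6 − (-2.524) = -2.076
δ_C = -2.076 / 0.342 = -6.07 per mil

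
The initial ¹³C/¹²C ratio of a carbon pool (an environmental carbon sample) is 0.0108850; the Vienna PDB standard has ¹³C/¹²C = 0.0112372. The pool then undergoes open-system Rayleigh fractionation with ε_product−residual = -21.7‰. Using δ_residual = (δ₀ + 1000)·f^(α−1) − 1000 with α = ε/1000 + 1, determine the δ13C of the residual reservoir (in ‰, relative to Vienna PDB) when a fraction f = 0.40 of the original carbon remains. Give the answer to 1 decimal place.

δ₀ = (0.0108850/0.0112372 − 1)×1000 = (0.968658 − 1)×1000 = -31.342‰
α − 1 = ε/1000 = -0.0217
f^(α−1) = 0.40^(-0.0217) = 1.020083
δ_res = (-31.342 + 1000) × 1.020083 − 1000 = 988.111 − 1000 = -11.89‰

-11.9‰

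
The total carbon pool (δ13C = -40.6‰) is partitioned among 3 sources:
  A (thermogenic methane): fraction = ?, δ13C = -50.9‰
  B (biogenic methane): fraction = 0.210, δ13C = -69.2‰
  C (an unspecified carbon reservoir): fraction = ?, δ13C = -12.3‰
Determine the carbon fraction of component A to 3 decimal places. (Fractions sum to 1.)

Let f_A and f_C be the unknown fractions; fractions sum to 1 so f_A + f_C = 0.790.
Mass balance: Σ fᵢ·δᵢ = δ_bulk ⇒ f_A·(-50.9) + f_C·(-12.3) = -40.6 − (-14.532) = -26.068
Substitute f_C = 0.790 − f_A:
f_A·(-50.9 − -12.3) = -26.068 − 0.790×(-12.3) = -16.351
f_A = -16.351 / -38.6 = 0.4236

0.424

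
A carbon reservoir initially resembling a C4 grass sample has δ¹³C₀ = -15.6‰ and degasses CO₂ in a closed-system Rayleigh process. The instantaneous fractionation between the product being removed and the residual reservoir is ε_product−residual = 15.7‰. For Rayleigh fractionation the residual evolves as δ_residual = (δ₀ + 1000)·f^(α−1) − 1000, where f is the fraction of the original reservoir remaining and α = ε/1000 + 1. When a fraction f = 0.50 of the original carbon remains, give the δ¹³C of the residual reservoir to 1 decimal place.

-26.3‰

Rayleigh residual: δ_res = (δ₀ + 1000)·f^(α−1) − 1000
α = ε/1000 + 1 = 1.01570, so α − 1 = 0.01570
f^(α−1) = 0.50^(0.01570) = 0.989177
δ_res = (-15.6 + 1000) × 0.989177 − 1000 = 973.745 − 1000 = -26.25‰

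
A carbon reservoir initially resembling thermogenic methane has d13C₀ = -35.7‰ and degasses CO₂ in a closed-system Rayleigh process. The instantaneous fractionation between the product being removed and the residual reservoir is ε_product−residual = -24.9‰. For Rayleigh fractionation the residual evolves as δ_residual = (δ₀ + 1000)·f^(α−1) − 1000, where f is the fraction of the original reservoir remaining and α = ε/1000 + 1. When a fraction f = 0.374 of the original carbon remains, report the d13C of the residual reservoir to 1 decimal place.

Rayleigh residual: δ_res = (δ₀ + 1000)·f^(α−1) − 1000
α = ε/1000 + 1 = 0.97510, so α − 1 = -0.02490
f^(α−1) = 0.374^(-0.02490) = 1.024791
δ_res = (-35.7 + 1000) × 1.024791 − 1000 = 988.206 − 1000 = -11.79‰

-11.8‰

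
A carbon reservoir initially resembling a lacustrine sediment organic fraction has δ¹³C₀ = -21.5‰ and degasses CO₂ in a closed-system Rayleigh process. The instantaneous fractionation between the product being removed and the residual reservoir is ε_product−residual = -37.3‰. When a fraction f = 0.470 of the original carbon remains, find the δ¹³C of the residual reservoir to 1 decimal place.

6.4‰

Rayleigh residual: δ_res = (δ₀ + 1000)·f^(α−1) − 1000
α = ε/1000 + 1 = 0.96270, so α − 1 = -0.03730
f^(α−1) = 0.470^(-0.03730) = 1.028563
δ_res = (-21.5 + 1000) × 1.028563 − 1000 = 1006.449 − 1000 = 6.45‰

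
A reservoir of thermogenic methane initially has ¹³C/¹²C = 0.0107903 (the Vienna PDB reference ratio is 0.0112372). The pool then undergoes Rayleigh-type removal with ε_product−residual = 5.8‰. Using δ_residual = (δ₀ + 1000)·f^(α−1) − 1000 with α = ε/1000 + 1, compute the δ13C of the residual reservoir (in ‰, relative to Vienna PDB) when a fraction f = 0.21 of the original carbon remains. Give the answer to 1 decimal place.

δ₀ = (0.0107903/0.0112372 − 1)×1000 = (0.960230 − 1)×1000 = -39.770‰
α − 1 = ε/1000 = 0.0058
f^(α−1) = 0.21^(0.0058) = 0.990989
δ_res = (-39.770 + 1000) × 0.990989 − 1000 = 951.578 − 1000 = -48.42‰

-48.4‰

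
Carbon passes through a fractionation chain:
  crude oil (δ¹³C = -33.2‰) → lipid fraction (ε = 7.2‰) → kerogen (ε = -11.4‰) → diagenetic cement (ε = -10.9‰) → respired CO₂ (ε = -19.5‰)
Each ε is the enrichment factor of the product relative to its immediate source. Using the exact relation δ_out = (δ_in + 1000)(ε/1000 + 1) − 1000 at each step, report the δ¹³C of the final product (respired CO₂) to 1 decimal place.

-66.4‰

step 1: δ = (-33.20 + 1000)·(7.2/1000 + 1) − 1000 = -26.24‰
step 2: δ = (-26.24 + 1000)·(-11.4/1000 + 1) − 1000 = -37.34‰
step 3: δ = (-37.34 + 1000)·(-10.9/1000 + 1) − 1000 = -47.83‰
step 4: δ = (-47.83 + 1000)·(-19.5/1000 + 1) − 1000 = -66.40‰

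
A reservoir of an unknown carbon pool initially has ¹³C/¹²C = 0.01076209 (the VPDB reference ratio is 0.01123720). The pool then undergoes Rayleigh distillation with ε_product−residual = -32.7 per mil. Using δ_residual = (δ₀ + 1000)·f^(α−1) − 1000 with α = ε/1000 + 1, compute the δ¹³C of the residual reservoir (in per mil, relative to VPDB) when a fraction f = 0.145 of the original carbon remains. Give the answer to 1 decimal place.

δ₀ = (0.01076209/0.01123720 − 1)×1000 = (0.957720 − 1)×1000 = -42.280 per mil
α − 1 = ε/1000 = -0.0327
f^(α−1) = 0.145^(-0.0327) = 1.065181
δ_res = (-42.280 + 1000) × 1.065181 − 1000 = 1020.145 − 1000 = 20.14 per mil

20.1 per mil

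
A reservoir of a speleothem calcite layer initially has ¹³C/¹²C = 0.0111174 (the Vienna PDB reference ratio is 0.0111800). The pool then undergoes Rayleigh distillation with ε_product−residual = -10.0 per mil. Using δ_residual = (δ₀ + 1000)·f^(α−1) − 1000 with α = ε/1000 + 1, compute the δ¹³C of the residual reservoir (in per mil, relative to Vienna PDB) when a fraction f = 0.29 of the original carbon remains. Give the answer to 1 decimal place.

δ₀ = (0.0111174/0.0111800 − 1)×1000 = (0.994401 − 1)×1000 = -5.599 per mil
α − 1 = ε/1000 = -0.0100
f^(α−1) = 0.29^(-0.0100) = 1.012456
δ_res = (-5.599 + 1000) × 1.012456 − 1000 = 1006.787 − 1000 = 6.79 per mil

6.8 per mil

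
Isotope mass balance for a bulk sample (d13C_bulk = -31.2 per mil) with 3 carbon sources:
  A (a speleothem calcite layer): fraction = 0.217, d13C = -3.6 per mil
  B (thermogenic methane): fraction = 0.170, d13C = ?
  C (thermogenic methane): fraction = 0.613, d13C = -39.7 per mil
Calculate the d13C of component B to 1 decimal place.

Isotope mass balance: δ_bulk = Σ fᵢ·δᵢ.
-31.2 = 0.217×(-3.6) + 0.170×δ_B + 0.613×(-39.7)
0.170·δ_B = -31.2 − (-25.117) = -6.083
δ_B = -6.083 / 0.170 = -35.78 per mil

-35.8 per mil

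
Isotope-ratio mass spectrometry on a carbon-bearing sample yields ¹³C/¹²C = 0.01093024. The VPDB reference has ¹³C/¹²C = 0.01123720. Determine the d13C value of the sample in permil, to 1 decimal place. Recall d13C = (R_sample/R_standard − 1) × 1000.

d13C = (R_sample / R_standard − 1) × 1000
R_sample / R_standard = 0.01093024 / 0.01123720 = 0.972684
d13C = (0.972684 − 1) × 1000 = -27.32 permil

-27.3 permil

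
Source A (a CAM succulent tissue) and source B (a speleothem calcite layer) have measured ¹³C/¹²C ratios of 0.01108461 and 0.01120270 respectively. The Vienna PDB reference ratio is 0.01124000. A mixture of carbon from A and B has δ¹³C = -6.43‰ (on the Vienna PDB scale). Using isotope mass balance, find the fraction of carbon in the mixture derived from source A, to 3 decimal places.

δ_A = (0.01108461/0.01124000 − 1)×1000 = (0.986175 − 1)×1000 = -13.825‰
δ_B = (0.01120270/0.01124000 − 1)×1000 = (0.996681 − 1)×1000 = -3.319‰
f_A = (δ_mix − δ_B)/(δ_A − δ_B) = (-6.43 − (-3.319))/(-13.825 − (-3.319))
f_A = -3.111 / -10.506 = 0.2962

0.296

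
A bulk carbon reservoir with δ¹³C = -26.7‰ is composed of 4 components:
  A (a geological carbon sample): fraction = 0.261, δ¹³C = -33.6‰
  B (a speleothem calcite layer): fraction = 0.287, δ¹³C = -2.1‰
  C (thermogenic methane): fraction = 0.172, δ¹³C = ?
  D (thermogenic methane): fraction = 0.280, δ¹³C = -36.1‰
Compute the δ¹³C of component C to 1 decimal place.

Isotope mass balance: δ_bulk = Σ fᵢ·δᵢ.
-26.7 = 0.261×(-33.6) + 0.287×(-2.1) + 0.172×δ_C + 0.280×(-36.1)
0.172·δ_C = -26.7 − (-19.480) = -7.220
δ_C = -7.220 / 0.172 = -41.98‰

-42.0‰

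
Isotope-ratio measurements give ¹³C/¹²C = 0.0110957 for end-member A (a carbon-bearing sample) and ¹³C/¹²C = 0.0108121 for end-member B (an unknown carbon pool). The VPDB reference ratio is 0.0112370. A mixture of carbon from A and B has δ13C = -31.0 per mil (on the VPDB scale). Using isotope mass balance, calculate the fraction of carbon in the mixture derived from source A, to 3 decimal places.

0.270

δ_A = (0.0110957/0.0112370 − 1)×1000 = (0.987425 − 1)×1000 = -12.575 per mil
δ_B = (0.0108121/0.0112370 − 1)×1000 = (0.962187 − 1)×1000 = -37.813 per mil
f_A = (δ_mix − δ_B)/(δ_A − δ_B) = (-31.0 − (-37.813))/(-12.575 − (-37.813))
f_A = 6.813 / 25.238 = 0.2699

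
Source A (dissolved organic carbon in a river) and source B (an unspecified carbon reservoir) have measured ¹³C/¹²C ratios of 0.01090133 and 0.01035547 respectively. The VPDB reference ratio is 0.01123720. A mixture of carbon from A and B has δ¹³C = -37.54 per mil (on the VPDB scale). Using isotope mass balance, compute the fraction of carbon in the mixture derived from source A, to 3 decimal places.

δ_A = (0.01090133/0.01123720 − 1)×1000 = (0.970111 − 1)×1000 = -29.889 per mil
δ_B = (0.01035547/0.01123720 − 1)×1000 = (0.921535 − 1)×1000 = -78.465 per mil
f_A = (δ_mix − δ_B)/(δ_A − δ_B) = (-37.54 − (-78.465))/(-29.889 − (-78.465))
f_A = 40.925 / 48.576 = 0.8425

0.842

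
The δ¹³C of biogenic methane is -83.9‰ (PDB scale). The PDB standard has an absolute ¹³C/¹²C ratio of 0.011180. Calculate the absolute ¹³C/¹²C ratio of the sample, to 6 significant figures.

R_sample = R_standard × (δ¹³C/1000 + 1)
R_sample = 0.011180 × (-83.9/1000 + 1) = 0.011180 × 0.916100
R_sample = 0.0102420

0.0102420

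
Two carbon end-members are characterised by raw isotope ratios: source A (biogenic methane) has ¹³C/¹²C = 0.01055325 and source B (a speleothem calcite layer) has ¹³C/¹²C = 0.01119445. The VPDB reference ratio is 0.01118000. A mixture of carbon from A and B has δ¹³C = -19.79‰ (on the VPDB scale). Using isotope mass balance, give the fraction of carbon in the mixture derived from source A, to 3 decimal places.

δ_A = (0.01055325/0.01118000 − 1)×1000 = (0.943940 − 1)×1000 = -56.060‰
δ_B = (0.01119445/0.01118000 − 1)×1000 = (1.001292 − 1)×1000 = 1.292‰
f_A = (δ_mix − δ_B)/(δ_A − δ_B) = (-19.79 − (1.292))/(-56.060 − (1.292))
f_A = -21.082 / -57.352 = 0.3676

0.368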